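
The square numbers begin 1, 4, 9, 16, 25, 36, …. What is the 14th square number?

The 14th square number is n² with n = 14.
14² = 196.

196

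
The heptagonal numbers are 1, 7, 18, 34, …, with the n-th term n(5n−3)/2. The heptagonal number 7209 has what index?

54

Set n(5n−3)/2 = 7209, giving 5n² − 3n − 14418 = 0.
The discriminant is 9 + 40·7209 = 288369, and √288369 = 537.
So n = (3 + 537) / 10 = 540/10 = 54.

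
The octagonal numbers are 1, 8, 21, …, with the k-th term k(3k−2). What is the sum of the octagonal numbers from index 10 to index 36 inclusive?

46521

Σ i(3i−2) = 3Σi² − 2Σi over i = 10..36.
Σi = 666 − 45 = 621 and Σi² = 16206 − 285 = 15921.
3·15921 − 2·621 = 46521.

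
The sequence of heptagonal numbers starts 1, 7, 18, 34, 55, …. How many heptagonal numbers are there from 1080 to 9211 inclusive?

40

The n-th heptagonal number is n(5n−3)/2.
Smallest index with value ≥ 1080: n = 22 (giving 1177).
Largest index with value ≤ 9211: n = 61 (giving 9211).
Indices 22 through 61: 40 terms.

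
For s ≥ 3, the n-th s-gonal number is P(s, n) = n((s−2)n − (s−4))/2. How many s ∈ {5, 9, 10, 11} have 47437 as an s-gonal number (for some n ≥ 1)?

1

s = 5: P(5, 178) = 47437. ✓
s = 9: P(9, 116) = 46806 and P(9, 117) = 47619; 47437 is not s-gonal.
s = 10: P(10, 109) = 47197 and P(10, 110) = 48070; 47437 is not s-gonal.
s = 11: P(11, 103) = 47380 and P(11, 104) = 48308; 47437 is not s-gonal.
Hits: s ∈ {5} → 1.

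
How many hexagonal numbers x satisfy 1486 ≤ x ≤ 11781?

The n-th hexagonal number is n(2n−1).
Smallest index with value ≥ 1486: n = 28 (giving 1540).
Largest index with value ≤ 11781: n = 77 (giving 11781).
Indices 28 through 77: 50 terms.

50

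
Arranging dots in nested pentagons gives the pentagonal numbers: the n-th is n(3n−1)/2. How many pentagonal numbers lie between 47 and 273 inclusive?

8

The n-th pentagonal number is n(3n−1)/2.
Smallest index with value ≥ 47: n = 6 (giving 51).
Largest index with value ≤ 273: n = 13 (giving 247).
Indices 6 through 13: 8 terms.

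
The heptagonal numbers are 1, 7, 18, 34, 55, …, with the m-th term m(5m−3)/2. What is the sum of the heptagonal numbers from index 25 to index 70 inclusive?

Σ i(5i−3)/2 = (5Σi² − 3Σi) / 2 over i = 25..70.
Σi = 2485 − 300 = 2185 and Σi² = 116795 − 4900 = 111895.
(5·111895 − 3·2185) / 2 = 552920/2 = 276460.

276460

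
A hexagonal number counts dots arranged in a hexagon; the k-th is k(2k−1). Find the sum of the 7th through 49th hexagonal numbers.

Σ i(2i−1) = 2Σi² − Σi over i = 7..49.
Σi = 1225 − 21 = 1204 and Σi² = 40425 − 91 = 40334.
2·40334 − 1·1204 = 79464.

79464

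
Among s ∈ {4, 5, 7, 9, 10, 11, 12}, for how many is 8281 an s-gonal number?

2

s = 4: P(4, 91) = 8281. ✓
s = 5: P(5, 74) = 8177 and P(5, 75) = 8400; 8281 is not s-gonal.
s = 7: P(7, 57) = 8037 and P(7, 58) = 8323; 8281 is not s-gonal.
s = 9: P(9, 49) = 8281. ✓
s = 10: P(10, 45) = 7965 and P(10, 46) = 8326; 8281 is not s-gonal.
s = 11: P(11, 43) = 8170 and P(11, 44) = 8558; 8281 is not s-gonal.
s = 12: P(12, 41) = 8241 and P(12, 42) = 8652; 8281 is not s-gonal.
Hits: s ∈ {4, 9} → 2.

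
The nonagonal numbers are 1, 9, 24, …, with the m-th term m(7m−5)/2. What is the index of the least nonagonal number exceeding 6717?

45

Solve n(7n−5)/2 > 6717 for integer n.
The largest n with value ≤ 6717 is 44 (since 6666 ≤ 6717 < 6975), so the first above is n = 45, value 6975.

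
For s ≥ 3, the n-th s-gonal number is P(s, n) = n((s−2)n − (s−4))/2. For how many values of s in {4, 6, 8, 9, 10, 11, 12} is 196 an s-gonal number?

s = 4: P(4, 14) = 196. ✓
s = 6: P(6, 10) = 190 and P(6, 11) = 231; 196 is not s-gonal.
s = 8: P(8, 8) = 176 and P(8, 9) = 225; 196 is not s-gonal.
s = 9: P(9, 7) = 154 and P(9, 8) = 204; 196 is not s-gonal.
s = 10: P(10, 7) = 175 and P(10, 8) = 232; 196 is not s-gonal.
s = 11: P(11, 7) = 196. ✓
s = 12: P(12, 6) = 156 and P(12, 7) = 217; 196 is not s-gonal.
Hits: s ∈ {4, 11} → 2.

2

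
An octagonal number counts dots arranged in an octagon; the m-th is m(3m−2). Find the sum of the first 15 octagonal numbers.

Σ i(3i−2) = 3Σi² − 2Σi over i = 1..15.
Σi = 120 and Σi² = 1240.
3·1240 − 2·120 = 3480.

3480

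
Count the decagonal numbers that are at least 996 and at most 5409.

The n-th decagonal number is n(4n−3).
Smallest index with value ≥ 996: n = 17 (giving 1105).
Largest index with value ≤ 5409: n = 37 (giving 5365).
Indices 17 through 37: 21 terms.

21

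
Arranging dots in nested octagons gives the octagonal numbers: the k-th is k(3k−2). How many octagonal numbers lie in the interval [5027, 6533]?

6

The n-th octagonal number is n(3n−2).
Smallest index with value ≥ 5027: n = 42 (giving 5208).
Largest index with value ≤ 6533: n = 47 (giving 6533).
Indices 42 through 47: 6 terms.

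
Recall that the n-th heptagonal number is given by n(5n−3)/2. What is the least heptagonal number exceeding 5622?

Solve n(5n−3)/2 > 5622 for integer n.
The largest n with value ≤ 5622 is 47 (since 5452 ≤ 5622 < 5688), so the first above is n = 48, value 5688.

5688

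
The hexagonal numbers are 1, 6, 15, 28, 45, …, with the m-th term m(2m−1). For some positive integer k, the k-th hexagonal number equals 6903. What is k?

59

Set n(2n−1) = 6903, giving 2n² − n − 6903 = 0.
The discriminant is 1 + 8·6903 = 55225, and √55225 = 235.
So n = (1 + 235) / 4 = 236/4 = 59.
Check: 59·(2·59 − 1) = 6903. ✓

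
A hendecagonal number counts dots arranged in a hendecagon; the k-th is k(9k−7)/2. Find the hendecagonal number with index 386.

669131

The 386th hendecagonal number is n(9n−7)/2 with n = 386.
386·(9·386 − 7)/2 = 386·3467/2 = 669131.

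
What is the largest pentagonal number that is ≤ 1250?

Solve n(3n−1)/2 ≤ 1250 for integer n.
n = 29 gives 1247 ≤ 1250, while n = 30 gives 1335 > 1250; so the answer is 1247.

1247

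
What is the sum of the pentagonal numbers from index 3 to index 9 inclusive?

399

Σ i(3i−1)/2 = (3Σi² − Σi) / 2 over i = 3..9.
Σi = 45 − 3 = 42 and Σi² = 285 − 5 = 280.
(3·280 − 1·42) / 2 = 798/2 = 399.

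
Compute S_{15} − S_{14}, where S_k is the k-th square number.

n² − (n−1)² = 2n − 1, so 15² − 14² = 2·15 − 1 = 29.

29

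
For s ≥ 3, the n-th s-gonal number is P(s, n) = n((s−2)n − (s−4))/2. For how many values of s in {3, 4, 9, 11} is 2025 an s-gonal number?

s = 3: P(3, 63) = 2016 and P(3, 64) = 2080; 2025 is not s-gonal.
s = 4: P(4, 45) = 2025. ✓
s = 9: P(9, 24) = 1956 and P(9, 25) = 2125; 2025 is not s-gonal.
s = 11: P(11, 21) = 1911 and P(11, 22) = 2101; 2025 is not s-gonal.
Hits: s ∈ {4} → 1.

1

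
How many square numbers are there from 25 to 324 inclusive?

The n-th square number is n².
Smallest index with value ≥ 25: n = 5 (giving 25).
Largest index with value ≤ 324: n = 18 (giving 324).
Indices 5 through 18: 14 terms.

14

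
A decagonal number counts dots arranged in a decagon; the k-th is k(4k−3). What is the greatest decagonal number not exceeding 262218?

Solve n(4n−3) ≤ 262218 for integer n.
n = 256 gives 261376 ≤ 262218, while n = 257 gives 263425 > 262218; so the answer is 261376.

261376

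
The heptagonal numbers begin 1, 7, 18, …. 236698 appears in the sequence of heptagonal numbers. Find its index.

308

Set n(5n−3)/2 = 236698, giving 5n² − 3n − 473396 = 0.
The discriminant is 9 + 40·236698 = 9467929, and √9467929 = 3077.
So n = (3 + 3077) / 10 = 3080/10 = 308.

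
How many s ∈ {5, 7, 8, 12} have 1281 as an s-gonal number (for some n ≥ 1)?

s = 5: P(5, 29) = 1247 and P(5, 30) = 1335; 1281 is not s-gonal.
s = 7: P(7, 22) = 1177 and P(7, 23) = 1288; 1281 is not s-gonal.
s = 8: P(8, 21) = 1281. ✓
s = 12: P(12, 16) = 1216 and P(12, 17) = 1377; 1281 is not s-gonal.
Hits: s ∈ {8} → 1.

1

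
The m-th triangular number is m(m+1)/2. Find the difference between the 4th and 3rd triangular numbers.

Consecutive triangular numbers differ by n: T_{4} − T_{3} = 4.

4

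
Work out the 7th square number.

7² = 49.

49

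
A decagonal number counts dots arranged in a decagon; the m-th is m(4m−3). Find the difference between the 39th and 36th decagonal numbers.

891

39·(4·39 − 3) = 5967 and 36·(4·36 − 3) = 5076.
Difference: 5967 − 5076 = 891.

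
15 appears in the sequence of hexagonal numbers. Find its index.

3

Set n(2n−1) = 15, giving 2n² − n − 15 = 0.
The discriminant is 1 + 8·15 = 121, and √121 = 11.
So n = (1 + 11) / 4 = 12/4 = 3.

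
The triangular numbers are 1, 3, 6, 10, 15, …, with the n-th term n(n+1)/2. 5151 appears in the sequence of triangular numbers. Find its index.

101

Set n(n+1)/2 = 5151, giving n² + n − 10302 = 0.
The discriminant is 1 + 8·5151 = 41209, and √41209 = 203.
So n = (-1 + 203) / 2 = 202/2 = 101.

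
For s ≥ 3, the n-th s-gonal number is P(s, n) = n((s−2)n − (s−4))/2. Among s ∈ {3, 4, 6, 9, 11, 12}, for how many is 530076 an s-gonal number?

s = 3: P(3, 1029) = 529935 and P(3, 1030) = 530965; 530076 is not s-gonal.
s = 4: P(4, 728) = 529984 and P(4, 729) = 531441; 530076 is not s-gonal.
s = 6: P(6, 515) = 529935 and P(6, 516) = 531996; 530076 is not s-gonal.
s = 9: P(9, 389) = 528651 and P(9, 390) = 531375; 530076 is not s-gonal.
s = 11: P(11, 343) = 528220 and P(11, 344) = 531308; 530076 is not s-gonal.
s = 12: P(12, 326) = 530076. ✓
Hits: s ∈ {12} → 1.

1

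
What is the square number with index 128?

16384

128² = 16384.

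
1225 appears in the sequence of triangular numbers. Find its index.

Set n(n+1)/2 = 1225, giving n² + n − 2450 = 0.
So n = (-1 + 99) / 2 = 98/2 = 49.

49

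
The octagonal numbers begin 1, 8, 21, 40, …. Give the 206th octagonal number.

The 206th octagonal number is n(3n−2) with n = 206.
206·(3·206 − 2) = 206·616 = 126896.

126896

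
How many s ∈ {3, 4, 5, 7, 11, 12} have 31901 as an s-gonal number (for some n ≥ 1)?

1

s = 3: P(3, 252) = 31878 and P(3, 253) = 32131; 31901 is not s-gonal.
s = 4: P(4, 178) = 31684 and P(4, 179) = 32041; 31901 is not s-gonal.
s = 5: P(5, 146) = 31901. ✓
s = 7: P(7, 113) = 31753 and P(7, 114) = 32319; 31901 is not s-gonal.
s = 11: P(11, 84) = 31458 and P(11, 85) = 32215; 31901 is not s-gonal.
s = 12: P(12, 80) = 31680 and P(12, 81) = 32481; 31901 is not s-gonal.
Hits: s ∈ {5} → 1.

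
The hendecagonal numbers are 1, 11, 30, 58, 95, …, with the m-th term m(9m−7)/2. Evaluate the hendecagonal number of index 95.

40280

The 95th hendecagonal number is n(9n−7)/2 with n = 95.
95·(9·95 − 7)/2 = 95·848/2 = 95·424 = 40280.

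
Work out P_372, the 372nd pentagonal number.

372·(3·372 − 1)/2 = 372·1115/2 = 207390.

207390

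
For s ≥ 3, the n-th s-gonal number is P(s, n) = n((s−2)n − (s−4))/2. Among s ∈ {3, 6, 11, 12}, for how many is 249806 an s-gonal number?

s = 3: P(3, 706) = 249571 and P(3, 707) = 250278; 249806 is not s-gonal.
s = 6: P(6, 353) = 248865 and P(6, 354) = 250278; 249806 is not s-gonal.
s = 11: P(11, 236) = 249806. ✓
s = 12: P(12, 223) = 247753 and P(12, 224) = 249984; 249806 is not s-gonal.
Hits: s ∈ {11} → 1.

1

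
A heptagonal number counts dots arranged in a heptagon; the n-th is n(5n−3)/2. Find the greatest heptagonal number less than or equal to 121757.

120670

Solve n(5n−3)/2 ≤ 121757 for integer n.
n = 220 gives 120670 ≤ 121757, while n = 221 gives 121771 > 121757; so the answer is 120670.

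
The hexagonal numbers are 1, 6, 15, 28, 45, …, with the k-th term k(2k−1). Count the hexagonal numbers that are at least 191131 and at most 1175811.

458

The n-th hexagonal number is n(2n−1).
Smallest index with value ≥ 191131: n = 310 (giving 191890).
Largest index with value ≤ 1175811: n = 767 (giving 1175811).
Indices 310 through 767: 458 terms.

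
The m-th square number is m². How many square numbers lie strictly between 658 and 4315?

40

The n-th square number is n².
Smallest index with value > 658: n = 26 (giving 676).
Largest index with value < 4315: n = 65 (giving 4225).
Indices 26 through 65: 40 terms.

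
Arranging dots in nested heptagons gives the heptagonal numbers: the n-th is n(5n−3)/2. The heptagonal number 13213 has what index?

73

Set n(5n−3)/2 = 13213, giving 5n² − 3n − 26426 = 0.
The discriminant is 9 + 40·13213 = 528529, and √528529 = 727.
So n = (3 + 727) / 10 = 730/10 = 73.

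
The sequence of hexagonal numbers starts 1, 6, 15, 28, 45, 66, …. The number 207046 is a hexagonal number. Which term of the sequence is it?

Set n(2n−1) = 207046, giving 2n² − n − 207046 = 0.
The discriminant is 1 + 8·207046 = 1656369, and √1656369 = 1287.
So n = (1 + 1287) / 4 = 1288/4 = 322.
Check: 322·(2·322 − 1) = 207046. ✓

322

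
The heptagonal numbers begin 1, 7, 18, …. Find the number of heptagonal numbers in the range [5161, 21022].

The n-th heptagonal number is n(5n−3)/2.
Smallest index with value ≥ 5161: n = 46 (giving 5221).
Largest index with value ≤ 21022: n = 92 (giving 21022).
Indices 46 through 92: 47 terms.

47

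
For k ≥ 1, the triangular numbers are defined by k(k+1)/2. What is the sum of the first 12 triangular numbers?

364

Σ i(i+1)/2 = (Σi² + Σi) / 2 over i = 1..12.
Σi = 78 and Σi² = 650.
(1·650 + 1·78) / 2 = 728/2 = 364.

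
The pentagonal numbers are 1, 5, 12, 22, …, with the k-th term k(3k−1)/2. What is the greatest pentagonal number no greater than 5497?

5370

Solve n(3n−1)/2 ≤ 5497 for integer n.
n = 60 gives 5370 ≤ 5497, while n = 61 gives 5551 > 5497; so the answer is 5370.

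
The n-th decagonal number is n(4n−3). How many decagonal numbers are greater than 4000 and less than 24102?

45

The n-th decagonal number is n(4n−3).
Smallest index with value > 4000: n = 33 (giving 4257).
Largest index with value < 24102: n = 77 (giving 23485).
Indices 33 through 77: 45 terms.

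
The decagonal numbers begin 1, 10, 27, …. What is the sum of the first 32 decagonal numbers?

Σ i(4i−3) = 4Σi² − 3Σi over i = 1..32.
Σi = 528 and Σi² = 11440.
4·11440 − 3·528 = 44176.

44176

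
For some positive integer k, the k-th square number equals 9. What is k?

3

We need n² = 9, so n = √9 = 3.
Check: 3² = 9. ✓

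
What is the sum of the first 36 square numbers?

16206

Σ_{i=1}^{36} i² = 36·37·73/6 = 16206.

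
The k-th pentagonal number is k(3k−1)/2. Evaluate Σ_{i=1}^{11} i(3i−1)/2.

Σ i(3i−1)/2 = (3Σi² − Σi) / 2 over i = 1..11.
Σi = 66 and Σi² = 506.
(3·506 − 1·66) / 2 = 1452/2 = 726.

726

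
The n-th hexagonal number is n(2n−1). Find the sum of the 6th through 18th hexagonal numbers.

Σ i(2i−1) = 2Σi² − Σi over i = 6..18.
Σi = 171 − 15 = 156 and Σi² = 2109 − 55 = 2054.
2·2054 − 1·156 = 3952.

3952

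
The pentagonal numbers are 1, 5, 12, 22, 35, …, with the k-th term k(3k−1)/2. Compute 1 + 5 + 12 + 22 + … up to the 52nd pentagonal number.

Σ i(3i−1)/2 = (3Σi² − Σi) / 2 over i = 1..52.
Σi = 1378 and Σi² = 48230.
(3·48230 − 1·1378) / 2 = 143312/2 = 71656.

71656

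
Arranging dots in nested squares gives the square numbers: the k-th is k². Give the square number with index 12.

The 12th square number is n² with n = 12.
12² = 144.

144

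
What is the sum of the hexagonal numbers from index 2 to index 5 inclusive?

94

Σ i(2i−1) = 2Σi² − Σi over i = 2..5.
Σi = 15 − 1 = 14 and Σi² = 55 − 1 = 54.
2·54 − 1·14 = 94.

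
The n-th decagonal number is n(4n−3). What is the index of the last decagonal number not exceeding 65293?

128

Solve n(4n−3) ≤ 65293 for integer n.
n = 128 gives 65152 ≤ 65293, while n = 129 gives 66177 > 65293; so the answer is index 128.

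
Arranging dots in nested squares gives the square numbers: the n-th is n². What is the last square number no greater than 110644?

110224

Solve n² ≤ 110644 for integer n.
n = 332 gives 110224 ≤ 110644, while n = 333 gives 110889 > 110644; so the answer is 110224.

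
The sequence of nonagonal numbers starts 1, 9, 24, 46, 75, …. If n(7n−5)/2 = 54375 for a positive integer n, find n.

Set n(7n−5)/2 = 54375, giving 7n² − 5n − 108750 = 0.
The discriminant is 25 + 56·54375 = 3045025, and √3045025 = 1745.
So n = (5 + 1745) / 14 = 1750/14 = 125.

125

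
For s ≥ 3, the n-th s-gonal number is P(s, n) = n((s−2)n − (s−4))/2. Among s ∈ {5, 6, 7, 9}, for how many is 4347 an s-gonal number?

s = 5: P(5, 54) = 4347. ✓
s = 6: P(6, 46) = 4186 and P(6, 47) = 4371; 4347 is not s-gonal.
s = 7: P(7, 42) = 4347. ✓
s = 9: P(9, 35) = 4200 and P(9, 36) = 4446; 4347 is not s-gonal.
Hits: s ∈ {5, 7} → 2.

2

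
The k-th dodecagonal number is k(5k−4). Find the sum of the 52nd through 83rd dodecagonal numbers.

Σ i(5i−4) = 5Σi² − 4Σi over i = 52..83.
Σi = 3486 − 1326 = 2160 and Σi² = 194054 − 45526 = 148528.
5·148528 − 4·2160 = 734000.

734000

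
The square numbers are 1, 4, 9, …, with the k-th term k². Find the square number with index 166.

27556

The 166th square number is n² with n = 166.
166² = 27556.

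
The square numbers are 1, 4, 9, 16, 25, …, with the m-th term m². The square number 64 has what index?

We need n² = 64, so n = √64 = 8.

8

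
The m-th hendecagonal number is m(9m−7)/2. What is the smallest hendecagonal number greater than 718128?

Solve n(9n−7)/2 > 718128 for integer n.
The largest n with value ≤ 718128 is 399 (since 715008 ≤ 718128 < 718600), so the first above is n = 400, value 718600.

718600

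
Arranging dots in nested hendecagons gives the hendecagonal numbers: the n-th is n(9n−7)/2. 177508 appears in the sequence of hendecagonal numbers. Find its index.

199

Set n(9n−7)/2 = 177508, giving 9n² − 7n − 355016 = 0.
The discriminant is 49 + 72·177508 = 12780625, and √12780625 = 3575.
So n = (7 + 3575) / 18 = 3582/18 = 199.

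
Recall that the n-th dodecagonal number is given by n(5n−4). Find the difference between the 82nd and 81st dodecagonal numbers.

Consecutive dodecagonal numbers differ by 10n − 9: here 10·82 − 9 = 811.

811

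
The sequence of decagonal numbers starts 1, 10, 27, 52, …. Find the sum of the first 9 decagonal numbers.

Σ i(4i−3) = 4Σi² − 3Σi over i = 1..9.
Σi = 45 and Σi² = 285.
4·285 − 3·45 = 1005.

1005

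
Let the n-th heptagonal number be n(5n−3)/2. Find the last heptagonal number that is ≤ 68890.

68641

Solve n(5n−3)/2 ≤ 68890 for integer n.
n = 166 gives 68641 ≤ 68890, while n = 167 gives 69472 > 68890; so the answer is 68641.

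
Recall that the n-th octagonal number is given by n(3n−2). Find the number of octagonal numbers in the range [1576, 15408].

49

The n-th octagonal number is n(3n−2).
Smallest index with value ≥ 1576: n = 24 (giving 1680).
Largest index with value ≤ 15408: n = 72 (giving 15408).
Indices 24 through 72: 49 terms.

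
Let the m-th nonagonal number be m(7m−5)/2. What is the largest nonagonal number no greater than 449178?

447679

Solve n(7n−5)/2 ≤ 449178 for integer n.
n = 358 gives 447679 ≤ 449178, while n = 359 gives 450186 > 449178; so the answer is 447679.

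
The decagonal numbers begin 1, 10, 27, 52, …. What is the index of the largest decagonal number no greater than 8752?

47

Solve n(4n−3) ≤ 8752 for integer n.
n = 47 gives 8695 ≤ 8752, while n = 48 gives 9072 > 8752; so the answer is index 47.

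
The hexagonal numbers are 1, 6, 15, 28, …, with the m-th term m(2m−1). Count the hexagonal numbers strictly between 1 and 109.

The n-th hexagonal number is n(2n−1).
Smallest index with value > 1: n = 2 (giving 6).
Largest index with value < 109: n = 7 (giving 91).
Indices 2 through 7: 6 terms.

6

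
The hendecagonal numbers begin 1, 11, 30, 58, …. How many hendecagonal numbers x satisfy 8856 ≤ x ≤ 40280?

The n-th hendecagonal number is n(9n−7)/2.
Smallest index with value ≥ 8856: n = 45 (giving 8955).
Largest index with value ≤ 40280: n = 95 (giving 40280).
Indices 45 through 95: 51 terms.

51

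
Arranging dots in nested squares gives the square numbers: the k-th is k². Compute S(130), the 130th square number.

16900

130² = 16900.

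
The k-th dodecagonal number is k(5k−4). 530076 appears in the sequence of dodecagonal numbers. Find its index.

Set n(5n−4) = 530076, giving 5n² − 4n − 530076 = 0.
The discriminant is 16 + 20·530076 = 10601536, and √10601536 = 3256.
So n = (4 + 3256) / 10 = 3260/10 = 326.

326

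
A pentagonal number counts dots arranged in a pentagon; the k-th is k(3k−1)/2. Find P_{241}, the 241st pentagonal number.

The 241st pentagonal number is n(3n−1)/2 with n = 241.
241·(3·241 − 1)/2 = 241·722/2 = 241·361 = 87001.

87001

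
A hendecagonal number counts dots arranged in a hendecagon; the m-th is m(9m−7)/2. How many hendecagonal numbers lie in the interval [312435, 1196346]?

253

The n-th hendecagonal number is n(9n−7)/2.
Smallest index with value ≥ 312435: n = 264 (giving 312708).
Largest index with value ≤ 1196346: n = 516 (giving 1196346).
Indices 264 through 516: 253 terms.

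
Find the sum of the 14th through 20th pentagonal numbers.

Σ i(3i−1)/2 = (3Σi² − Σi) / 2 over i = 14..20.
Σi = 210 − 91 = 119 and Σi² = 2870 − 819 = 2051.
(3·2051 − 1·119) / 2 = 6034/2 = 3017.

3017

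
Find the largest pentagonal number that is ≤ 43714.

Solve n(3n−1)/2 ≤ 43714 for integer n.
n = 170 gives 43265 ≤ 43714, while n = 171 gives 43776 > 43714; so the answer is 43265.

43265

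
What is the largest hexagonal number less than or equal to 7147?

Solve n(2n−1) ≤ 7147 for integer n.
n = 60 gives 7140 ≤ 7147, while n = 61 gives 7381 > 7147; so the answer is 7140.

7140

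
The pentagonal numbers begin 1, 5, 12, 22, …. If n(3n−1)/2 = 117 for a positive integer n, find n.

9

Set n(3n−1)/2 = 117, giving 3n² − n − 234 = 0.
The discriminant is 1 + 24·117 = 2809, and √2809 = 53.
So n = (1 + 53) / 6 = 54/6 = 9.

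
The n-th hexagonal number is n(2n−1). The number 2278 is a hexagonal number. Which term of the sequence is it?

34

Set n(2n−1) = 2278, giving 2n² − n − 2278 = 0.
The discriminant is 1 + 8·2278 = 18225, and √18225 = 135.
So n = (1 + 135) / 4 = 136/4 = 34.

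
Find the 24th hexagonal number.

1128

24·(2·24 − 1) = 24·47 = 1128.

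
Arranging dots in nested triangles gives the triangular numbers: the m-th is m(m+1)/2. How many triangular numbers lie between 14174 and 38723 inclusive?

The n-th triangular number is n(n+1)/2.
Smallest index with value ≥ 14174: n = 168 (giving 14196).
Largest index with value ≤ 38723: n = 277 (giving 38503).
Indices 168 through 277: 110 terms.

110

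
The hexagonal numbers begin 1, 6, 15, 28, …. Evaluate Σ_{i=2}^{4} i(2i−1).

Σ i(2i−1) = 2Σi² − Σi over i = 2..4.
Σi = 10 − 1 = 9 and Σi² = 30 − 1 = 29.
2·29 − 1·9 = 49.

49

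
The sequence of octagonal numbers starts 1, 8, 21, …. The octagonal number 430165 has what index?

379

Set n(3n−2) = 430165, giving 3n² − 2n − 430165 = 0.
So n = (2 + 2272) / 6 = 2274/6 = 379.
Check: 379·(3·379 − 2) = 430165. ✓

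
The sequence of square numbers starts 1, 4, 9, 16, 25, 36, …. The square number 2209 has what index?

We need n² = 2209, so n = √2209 = 47.

47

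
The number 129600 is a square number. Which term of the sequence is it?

360

We need n² = 129600, so n = √129600 = 360.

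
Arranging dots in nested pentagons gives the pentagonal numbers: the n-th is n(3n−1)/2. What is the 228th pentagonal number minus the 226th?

228·(3·228 − 1)/2 = 77862 and 226·(3·226 − 1)/2 = 76501.
Difference: 77862 − 76501 = 1361.

1361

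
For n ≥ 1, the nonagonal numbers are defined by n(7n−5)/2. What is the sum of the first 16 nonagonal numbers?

Σ i(7i−5)/2 = (7Σi² − 5Σi) / 2 over i = 1..16.
Σi = 136 and Σi² = 1496.
(7·1496 − 5·136) / 2 = 9792/2 = 4896.

4896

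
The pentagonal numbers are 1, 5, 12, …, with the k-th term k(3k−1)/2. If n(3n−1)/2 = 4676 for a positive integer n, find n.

56

Set n(3n−1)/2 = 4676, giving 3n² − n − 9352 = 0.
The discriminant is 1 + 24·4676 = 112225, and √112225 = 335.
So n = (1 + 335) / 6 = 336/6 = 56.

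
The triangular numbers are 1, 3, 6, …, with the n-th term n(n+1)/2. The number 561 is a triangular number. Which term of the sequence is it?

33

Set n(n+1)/2 = 561, giving n² + n − 1122 = 0.
So n = (-1 + 67) / 2 = 66/2 = 33.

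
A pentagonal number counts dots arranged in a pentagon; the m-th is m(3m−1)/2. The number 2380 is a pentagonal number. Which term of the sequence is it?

Set n(3n−1)/2 = 2380, giving 3n² − n − 4760 = 0.
The discriminant is 1 + 24·2380 = 57121, and √57121 = 239.
So n = (1 + 239) / 6 = 240/6 = 40.

40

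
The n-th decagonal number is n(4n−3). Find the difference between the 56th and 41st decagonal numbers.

56·(4·56 − 3) = 12376 and 41·(4·41 − 3) = 6601.
Difference: 12376 − 6601 = 5775.

5775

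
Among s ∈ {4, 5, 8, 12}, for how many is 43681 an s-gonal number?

2

s = 4: P(4, 209) = 43681. ✓
s = 5: P(5, 170) = 43265 and P(5, 171) = 43776; 43681 is not s-gonal.
s = 8: P(8, 121) = 43681. ✓
s = 12: P(12, 93) = 42873 and P(12, 94) = 43804; 43681 is not s-gonal.
Hits: s ∈ {4, 8} → 2.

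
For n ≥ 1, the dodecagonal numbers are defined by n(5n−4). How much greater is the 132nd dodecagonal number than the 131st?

Consecutive dodecagonal numbers differ by 10n − 9: here 10·132 − 9 = 1311.

1311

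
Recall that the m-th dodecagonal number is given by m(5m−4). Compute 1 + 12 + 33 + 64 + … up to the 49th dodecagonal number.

197225

Σ i(5i−4) = 5Σi² − 4Σi over i = 1..49.
Σi = 1225 and Σi² = 40425.
5·40425 − 4·1225 = 197225.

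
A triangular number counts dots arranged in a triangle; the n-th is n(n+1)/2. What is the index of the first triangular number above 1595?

56

Solve n(n+1)/2 > 1595 for integer n.
The largest n with value ≤ 1595 is 55 (since 1540 ≤ 1595 < 1596), so the first above is n = 56, value 1596.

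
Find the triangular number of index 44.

44·45/2 = 1980/2 = 990.

990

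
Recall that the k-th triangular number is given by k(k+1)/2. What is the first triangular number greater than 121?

Solve n(n+1)/2 > 121 for integer n.
The largest n with value ≤ 121 is 15 (since 120 ≤ 121 < 136), so the first above is n = 16, value 136.

136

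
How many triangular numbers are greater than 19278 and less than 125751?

305

The n-th triangular number is n(n+1)/2.
Smallest index with value > 19278: n = 196 (giving 19306).
Largest index with value < 125751: n = 500 (giving 125250).
Indices 196 through 500: 305 terms.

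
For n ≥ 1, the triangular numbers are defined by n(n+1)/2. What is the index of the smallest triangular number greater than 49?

Solve n(n+1)/2 > 49 for integer n.
The largest n with value ≤ 49 is 9 (since 45 ≤ 49 < 55), so the first above is n = 10, value 55.

10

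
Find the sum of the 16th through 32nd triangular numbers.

Σ i(i+1)/2 = (Σi² + Σi) / 2 over i = 16..32.
Σi = 528 − 120 = 408 and Σi² = 11440 − 1240 = 10200.
(1·10200 + 1·408) / 2 = 10608/2 = 5304.

5304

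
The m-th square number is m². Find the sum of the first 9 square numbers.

Σ_{i=1}^{9} i² = 9·10·19/6 = 285.

285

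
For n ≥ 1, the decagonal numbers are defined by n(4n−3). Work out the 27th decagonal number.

2835

27·(4·27 − 3) = 27·105 = 2835.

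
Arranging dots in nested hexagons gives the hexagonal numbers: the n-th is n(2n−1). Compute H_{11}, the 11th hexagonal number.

231

The 11th hexagonal number is n(2n−1) with n = 11.
11·(2·11 − 1) = 11·21 = 231.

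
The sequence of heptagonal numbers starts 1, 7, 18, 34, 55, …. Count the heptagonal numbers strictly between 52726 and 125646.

79

The n-th heptagonal number is n(5n−3)/2.
Smallest index with value > 52726: n = 146 (giving 53071).
Largest index with value < 125646: n = 224 (giving 125104).
Indices 146 through 224: 79 terms.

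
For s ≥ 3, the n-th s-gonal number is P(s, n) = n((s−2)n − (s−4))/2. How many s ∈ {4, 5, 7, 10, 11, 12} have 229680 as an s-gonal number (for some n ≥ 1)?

s = 4: P(4, 479) = 229441 and P(4, 480) = 230400; 229680 is not s-gonal.
s = 5: P(5, 391) = 229126 and P(5, 392) = 230300; 229680 is not s-gonal.
s = 7: P(7, 303) = 229068 and P(7, 304) = 230584; 229680 is not s-gonal.
s = 10: P(10, 240) = 229680. ✓
s = 11: P(11, 226) = 229051 and P(11, 227) = 231086; 229680 is not s-gonal.
s = 12: P(12, 214) = 228124 and P(12, 215) = 230265; 229680 is not s-gonal.
Hits: s ∈ {10} → 1.

1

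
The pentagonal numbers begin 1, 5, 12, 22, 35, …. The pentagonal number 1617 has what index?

Set n(3n−1)/2 = 1617, giving 3n² − n − 3234 = 0.
The discriminant is 1 + 24·1617 = 38809, and √38809 = 197.
So n = (1 + 197) / 6 = 198/6 = 33.

33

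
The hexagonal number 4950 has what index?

Set n(2n−1) = 4950, giving 2n² − n − 4950 = 0.
So n = (1 + 199) / 4 = 200/4 = 50.
Check: 50·(2·50 − 1) = 4950. ✓

50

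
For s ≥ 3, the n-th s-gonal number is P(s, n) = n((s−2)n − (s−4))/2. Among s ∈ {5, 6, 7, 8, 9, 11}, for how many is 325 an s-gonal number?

2

s = 5: P(5, 14) = 287 and P(5, 15) = 330; 325 is not s-gonal.
s = 6: P(6, 13) = 325. ✓
s = 7: P(7, 11) = 286 and P(7, 12) = 342; 325 is not s-gonal.
s = 8: P(8, 10) = 280 and P(8, 11) = 341; 325 is not s-gonal.
s = 9: P(9, 10) = 325. ✓
s = 11: P(11, 8) = 260 and P(11, 9) = 333; 325 is not s-gonal.
Hits: s ∈ {6, 9} → 2.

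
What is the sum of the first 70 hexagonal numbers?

Σ i(2i−1) = 2Σi² − Σi over i = 1..70.
Σi = 2485 and Σi² = 116795.
2·116795 − 1·2485 = 231105.

231105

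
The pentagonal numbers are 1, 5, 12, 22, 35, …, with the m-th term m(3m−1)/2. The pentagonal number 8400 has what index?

75

Set n(3n−1)/2 = 8400, giving 3n² − n − 16800 = 0.
The discriminant is 1 + 24·8400 = 201601, and √201601 = 449.
So n = (1 + 449) / 6 = 450/6 = 75.
Check: 75·(3·75 − 1)/2 = 8400. ✓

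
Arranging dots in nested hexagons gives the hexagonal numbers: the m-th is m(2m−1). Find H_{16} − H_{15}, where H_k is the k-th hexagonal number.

Consecutive hexagonal numbers differ by 4n − 3: here 4·16 − 3 = 61.

61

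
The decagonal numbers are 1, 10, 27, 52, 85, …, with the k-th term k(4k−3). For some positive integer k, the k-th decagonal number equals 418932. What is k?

Set n(4n−3) = 418932, giving 4n² − 3n − 418932 = 0.
So n = (3 + 2589) / 8 = 2592/8 = 324.
Check: 324·(4·324 − 3) = 418932. ✓

324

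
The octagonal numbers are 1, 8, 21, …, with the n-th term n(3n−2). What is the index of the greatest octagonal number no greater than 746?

16

Solve n(3n−2) ≤ 746 for integer n.
n = 16 gives 736 ≤ 746, while n = 17 gives 833 > 746; so the answer is index 16.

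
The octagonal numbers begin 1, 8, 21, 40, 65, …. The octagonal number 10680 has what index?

Set n(3n−2) = 10680, giving 3n² − 2n − 10680 = 0.
So n = (2 + 358) / 6 = 360/6 = 60.
Check: 60·(3·60 − 2) = 10680. ✓

60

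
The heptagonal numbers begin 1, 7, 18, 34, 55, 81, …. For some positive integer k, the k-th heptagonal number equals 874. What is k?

Set n(5n−3)/2 = 874, giving 5n² − 3n − 1748 = 0.
So n = (3 + 187) / 10 = 190/10 = 19.
Check: 19·(5·19 − 3)/2 = 874. ✓

19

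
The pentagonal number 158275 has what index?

325

Set n(3n−1)/2 = 158275, giving 3n² − n − 316550 = 0.
So n = (1 + 1949) / 6 = 1950/6 = 325.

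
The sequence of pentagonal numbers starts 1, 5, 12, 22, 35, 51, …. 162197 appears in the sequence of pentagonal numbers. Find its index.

Set n(3n−1)/2 = 162197, giving 3n² − n − 324394 = 0.
The discriminant is 1 + 24·162197 = 3892729, and √3892729 = 1973.
So n = (1 + 1973) / 6 = 1974/6 = 329.

329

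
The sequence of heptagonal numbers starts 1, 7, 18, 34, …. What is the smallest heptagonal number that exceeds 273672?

Solve n(5n−3)/2 > 273672 for integer n.
The largest n with value ≤ 273672 is 331 (since 273406 ≤ 273672 < 275062), so the first above is n = 332, value 275062.

275062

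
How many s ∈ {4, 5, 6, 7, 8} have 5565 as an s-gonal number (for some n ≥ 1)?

1

s = 4: P(4, 74) = 5476 and P(4, 75) = 5625; 5565 is not s-gonal.
s = 5: P(5, 61) = 5551 and P(5, 62) = 5735; 5565 is not s-gonal.
s = 6: P(6, 53) = 5565. ✓
s = 7: P(7, 47) = 5452 and P(7, 48) = 5688; 5565 is not s-gonal.
s = 8: P(8, 43) = 5461 and P(8, 44) = 5720; 5565 is not s-gonal.
Hits: s ∈ {6} → 1.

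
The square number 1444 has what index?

We need n² = 1444, so n = √1444 = 38.
Check: 38² = 1444. ✓

38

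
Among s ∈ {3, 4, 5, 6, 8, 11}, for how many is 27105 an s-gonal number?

1

s = 3: P(3, 232) = 27028 and P(3, 233) = 27261; 27105 is not s-gonal.
s = 4: P(4, 164) = 26896 and P(4, 165) = 27225; 27105 is not s-gonal.
s = 5: P(5, 134) = 26867 and P(5, 135) = 27270; 27105 is not s-gonal.
s = 6: P(6, 116) = 26796 and P(6, 117) = 27261; 27105 is not s-gonal.
s = 8: P(8, 95) = 26885 and P(8, 96) = 27456; 27105 is not s-gonal.
s = 11: P(11, 78) = 27105. ✓
Hits: s ∈ {11} → 1.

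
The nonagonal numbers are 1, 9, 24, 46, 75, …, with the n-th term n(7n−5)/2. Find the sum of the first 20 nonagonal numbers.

9520

Σ i(7i−5)/2 = (7Σi² − 5Σi) / 2 over i = 1..20.
Σi = 210 and Σi² = 2870.
(7·2870 − 5·210) / 2 = 19040/2 = 9520.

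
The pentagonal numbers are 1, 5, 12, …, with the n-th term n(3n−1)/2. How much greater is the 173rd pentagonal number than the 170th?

1542

173·(3·173 − 1)/2 = 44807 and 170·(3·170 − 1)/2 = 43265.
Difference: 44807 − 43265 = 1542.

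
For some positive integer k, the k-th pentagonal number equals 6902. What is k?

68

Set n(3n−1)/2 = 6902, giving 3n² − n − 13804 = 0.
So n = (1 + 407) / 6 = 408/6 = 68.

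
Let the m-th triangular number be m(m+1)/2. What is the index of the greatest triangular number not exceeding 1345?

Solve n(n+1)/2 ≤ 1345 for integer n.
n = 51 gives 1326 ≤ 1345, while n = 52 gives 1378 > 1345; so the answer is index 51.

51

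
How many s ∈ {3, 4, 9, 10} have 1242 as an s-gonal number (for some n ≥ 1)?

1

s = 3: P(3, 49) = 1225 and P(3, 50) = 1275; 1242 is not s-gonal.
s = 4: P(4, 35) = 1225 and P(4, 36) = 1296; 1242 is not s-gonal.
s = 9: P(9, 19) = 1216 and P(9, 20) = 1350; 1242 is not s-gonal.
s = 10: P(10, 18) = 1242. ✓
Hits: s ∈ {10} → 1.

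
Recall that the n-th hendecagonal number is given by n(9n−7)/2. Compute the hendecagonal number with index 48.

The 48th hendecagonal number is n(9n−7)/2 with n = 48.
48·(9·48 − 7)/2 = 48·425/2 = 10200.

10200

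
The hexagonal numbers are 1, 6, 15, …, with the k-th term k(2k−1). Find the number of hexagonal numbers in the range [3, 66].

5

The n-th hexagonal number is n(2n−1).
Smallest index with value ≥ 3: n = 2 (giving 6).
Largest index with value ≤ 66: n = 6 (giving 66).
Indices 2 through 6: 5 terms.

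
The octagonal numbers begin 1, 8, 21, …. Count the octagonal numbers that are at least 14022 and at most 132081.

142

The n-th octagonal number is n(3n−2).
Smallest index with value ≥ 14022: n = 69 (giving 14145).
Largest index with value ≤ 132081: n = 210 (giving 131880).
Indices 69 through 210: 142 terms.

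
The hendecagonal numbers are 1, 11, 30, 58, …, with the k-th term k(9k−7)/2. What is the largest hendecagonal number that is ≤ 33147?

32981

Solve n(9n−7)/2 ≤ 33147 for integer n.
n = 86 gives 32981 ≤ 33147, while n = 87 gives 33756 > 33147; so the answer is 32981.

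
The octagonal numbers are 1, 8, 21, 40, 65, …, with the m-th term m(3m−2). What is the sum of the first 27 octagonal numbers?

20034

Σ i(3i−2) = 3Σi² − 2Σi over i = 1..27.
Σi = 378 and Σi² = 6930.
3·6930 − 2·378 = 20034.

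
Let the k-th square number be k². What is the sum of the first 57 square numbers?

Σ_{i=1}^{57} i² = 57·58·115/6 = 63365.

63365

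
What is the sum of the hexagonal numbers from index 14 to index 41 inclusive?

45234

Σ i(2i−1) = 2Σi² − Σi over i = 14..41.
Σi = 861 − 91 = 770 and Σi² = 23821 − 819 = 23002.
2·23002 − 1·770 = 45234.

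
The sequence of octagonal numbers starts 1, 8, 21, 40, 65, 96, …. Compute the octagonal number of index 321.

The 321st octagonal number is n(3n−2) with n = 321.
321·(3·321 − 2) = 321·961 = 308481.

308481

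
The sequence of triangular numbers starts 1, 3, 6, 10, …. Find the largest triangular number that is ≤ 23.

21

Solve n(n+1)/2 ≤ 23 for integer n.
n = 6 gives 21 ≤ 23, while n = 7 gives 28 > 23; so the answer is 21.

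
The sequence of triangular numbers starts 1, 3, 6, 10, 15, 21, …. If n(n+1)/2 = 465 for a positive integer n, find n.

Set n(n+1)/2 = 465, giving n² + n − 930 = 0.
So n = (-1 + 61) / 2 = 60/2 = 30.
Check: 30·31/2 = 465. ✓

30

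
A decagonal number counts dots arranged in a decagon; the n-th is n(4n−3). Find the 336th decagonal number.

450576

336·(4·336 − 3) = 336·1341 = 450576.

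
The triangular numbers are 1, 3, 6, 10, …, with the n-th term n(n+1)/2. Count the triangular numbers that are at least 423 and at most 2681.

44

The n-th triangular number is n(n+1)/2.
Smallest index with value ≥ 423: n = 29 (giving 435).
Largest index with value ≤ 2681: n = 72 (giving 2628).
Indices 29 through 72: 44 terms.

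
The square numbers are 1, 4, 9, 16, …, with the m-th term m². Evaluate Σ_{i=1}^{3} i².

14

Σ_{i=1}^{3} i² = 3·4·7/6 = 14.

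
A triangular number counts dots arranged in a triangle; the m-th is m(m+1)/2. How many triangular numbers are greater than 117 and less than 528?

The n-th triangular number is n(n+1)/2.
Smallest index with value > 117: n = 15 (giving 120).
Largest index with value < 528: n = 31 (giving 496).
Indices 15 through 31: 17 terms.

17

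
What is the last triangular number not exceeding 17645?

17578

Solve n(n+1)/2 ≤ 17645 for integer n.
n = 187 gives 17578 ≤ 17645, while n = 188 gives 17766 > 17645; so the answer is 17578.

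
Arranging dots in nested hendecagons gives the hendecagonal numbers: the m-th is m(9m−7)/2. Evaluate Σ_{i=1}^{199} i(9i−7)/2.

Σ i(9i−7)/2 = (9Σi² − 7Σi) / 2 over i = 1..199.
Σi = 19900 and Σi² = 2646700.
(9·2646700 − 7·19900) / 2 = 23681000/2 = 11840500.

11840500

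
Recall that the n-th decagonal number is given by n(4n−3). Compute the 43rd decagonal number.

The 43rd decagonal number is n(4n−3) with n = 43.
43·(4·43 − 3) = 43·169 = 7267.

7267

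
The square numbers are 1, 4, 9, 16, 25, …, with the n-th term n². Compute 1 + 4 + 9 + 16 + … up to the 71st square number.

121836

Σ_{i=1}^{71} i² = 71·72·143/6 = 121836.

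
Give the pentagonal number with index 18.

18·(3·18 − 1)/2 = 18·53/2 = 477.

477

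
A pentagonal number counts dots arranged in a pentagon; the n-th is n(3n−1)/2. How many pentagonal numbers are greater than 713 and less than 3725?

The n-th pentagonal number is n(3n−1)/2.
Smallest index with value > 713: n = 22 (giving 715).
Largest index with value < 3725: n = 49 (giving 3577).
Indices 22 through 49: 28 terms.

28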